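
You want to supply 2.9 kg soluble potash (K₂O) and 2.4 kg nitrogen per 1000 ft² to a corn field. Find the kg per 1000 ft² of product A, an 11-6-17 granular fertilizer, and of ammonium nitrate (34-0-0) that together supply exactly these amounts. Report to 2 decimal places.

Let a = kg of product A, b = kg of ammonium nitrate (per 1000 ft²).
K₂O: 0.17·a + 0·b = 2.9
N: 0.11·a + 0.34·b = 2.4
Eliminate a: (row1) − 0.17/0.11·(row2) → -0.525455·b = -0.809091, so b = 1.53979.
Back-substitute: a = (2.9 − 0·1.53979) / 0.17 = 17.0588.

17.06 kg product A, 1.54 kg ammonium nitrate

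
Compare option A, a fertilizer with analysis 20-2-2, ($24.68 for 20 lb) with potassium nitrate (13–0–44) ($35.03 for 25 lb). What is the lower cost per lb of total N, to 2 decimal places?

option A: N per bag = 20 × 20% = 4 lb; cost = 24.68 / 4 = $6.1700/lb N.
potassium nitrate: N per bag = 25 × 13% = 3.25 lb; cost = 35.03 / 3.25 = $10.7785/lb N.
option A is cheaper.

$6.17 per lb N (option A)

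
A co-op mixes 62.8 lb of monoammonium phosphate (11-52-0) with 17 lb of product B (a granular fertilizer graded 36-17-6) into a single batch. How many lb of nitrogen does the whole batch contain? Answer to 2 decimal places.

13.03 lb N

N mass = 11%×62.8 + 36%×17 = 13.028 lb.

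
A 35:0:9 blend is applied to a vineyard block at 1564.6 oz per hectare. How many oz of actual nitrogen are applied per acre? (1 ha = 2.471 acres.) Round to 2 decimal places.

221.61 oz N per acre

nitrogen per hectare = 1564.6 × 35% = 547.61 oz.
Convert to per acre: 547.61 × 0.404694 = 221.6147 oz.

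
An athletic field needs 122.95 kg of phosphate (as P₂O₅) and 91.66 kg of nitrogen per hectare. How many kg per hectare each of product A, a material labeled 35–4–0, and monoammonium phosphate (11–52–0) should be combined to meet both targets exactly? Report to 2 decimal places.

With a, b = kg per hectare of product A and monoammonium phosphate:
P₂O₅: 0.04·a + 0.52·b = 122.95
N: 0.35·a + 0.11·b = 91.66
From row1: a = (122.95 − 0.52·b) / 0.04.
Into row2: 0.35·(122.95 − 0.52·b)/0.04 + 0.11·b = 91.66 → b = 221.656, a = 192.222.

192.22 kg product A, 221.66 kg monoammonium phosphate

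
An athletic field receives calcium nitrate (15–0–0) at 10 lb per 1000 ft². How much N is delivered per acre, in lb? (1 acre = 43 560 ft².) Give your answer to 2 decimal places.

65.34 lb N per acre

nitrogen per 1000 ft² = 10 × 15% = 1.5 lb.
Convert to per acre: 1.5 × 43.56 = 65.34 lb.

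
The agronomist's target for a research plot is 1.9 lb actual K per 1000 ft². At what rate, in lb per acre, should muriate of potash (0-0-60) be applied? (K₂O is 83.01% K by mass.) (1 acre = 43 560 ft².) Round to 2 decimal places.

As K₂O: 1.9 / 0.8301 = 2.28888 lb per 1000 ft².
Product per 1000 ft² = 2.28888 / 60% = 3.8148 lb.
Convert to per acre: 3.8148 × 43.56 = 166.173 lb.

166.17 lb of product per acre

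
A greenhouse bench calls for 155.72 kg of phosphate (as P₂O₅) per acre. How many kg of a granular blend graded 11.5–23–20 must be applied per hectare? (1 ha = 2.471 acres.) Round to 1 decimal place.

Product per acre = 155.72 / 23% = 677.043 kg.
Convert to per hectare: 677.043 × 2.471 = 1672.97 kg.

1673.0 kg of product per hectare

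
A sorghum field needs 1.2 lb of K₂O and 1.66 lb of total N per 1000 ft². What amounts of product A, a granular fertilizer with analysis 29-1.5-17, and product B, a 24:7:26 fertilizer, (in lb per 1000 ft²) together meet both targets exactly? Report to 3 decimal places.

Per-1000 ft² balance (a = product A, b = product B):
K₂O: 0.17·a + 0.26·b = 1.2
N: 0.29·a + 0.24·b = 1.66
Solving simultaneously: a = 4.15029, b = 1.90173.

4.150 lb product A, 1.902 lb product B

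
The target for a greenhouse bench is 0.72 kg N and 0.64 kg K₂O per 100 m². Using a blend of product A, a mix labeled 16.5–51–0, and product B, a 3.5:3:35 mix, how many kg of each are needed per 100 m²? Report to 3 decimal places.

Let a = kg of product A, b = kg of product B (per 100 m²).
N: 0.165·a + 0.035·b = 0.72
K₂O: 0·a + 0.35·b = 0.64
Solving simultaneously: a = 3.97576, b = 1.82857.

3.976 kg product A, 1.829 kg product B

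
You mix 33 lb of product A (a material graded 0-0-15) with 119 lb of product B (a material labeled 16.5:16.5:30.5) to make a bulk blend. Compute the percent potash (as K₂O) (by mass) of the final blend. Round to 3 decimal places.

27.135% K₂O

Total mass = 33 + 119 = 152 lb.
K₂O mass = 15%×33 + 30.5%×119 = 41.245 lb.
% K₂O = 41.245 / 152 = 27.1349%.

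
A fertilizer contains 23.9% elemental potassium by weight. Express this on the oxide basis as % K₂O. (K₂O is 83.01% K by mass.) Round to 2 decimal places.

28.79% K₂O

%K₂O = 23.9 / 0.8301 = 28.7917%.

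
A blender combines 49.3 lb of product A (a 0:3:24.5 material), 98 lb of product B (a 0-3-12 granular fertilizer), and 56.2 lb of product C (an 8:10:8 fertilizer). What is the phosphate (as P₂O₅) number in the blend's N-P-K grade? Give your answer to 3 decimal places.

Total mass = 49.3 + 98 + 56.2 = 203.5 lb.
P₂O₅ mass = 3%×49.3 + 3%×98 + 10%×56.2 = 10.039 lb.
% P₂O₅ = 10.039 / 203.5 = 4.93317%.

4.933% P₂O₅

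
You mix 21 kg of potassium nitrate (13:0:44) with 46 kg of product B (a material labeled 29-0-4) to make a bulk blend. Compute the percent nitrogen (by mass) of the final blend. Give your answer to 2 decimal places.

23.99% N

Total mass = 21 + 46 = 67 kg.
N mass = 13%×21 + 29%×46 = 16.07 kg.
% N = 16.07 / 67 = 23.9851%.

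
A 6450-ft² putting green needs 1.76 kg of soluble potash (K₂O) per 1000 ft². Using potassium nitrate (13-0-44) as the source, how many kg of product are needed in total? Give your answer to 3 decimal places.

25.800 kg

Product per 1000 ft² = 1.76 / 44% = 4 kg.
Total product = 4 × 6450 / 1000 = 25.8 kg.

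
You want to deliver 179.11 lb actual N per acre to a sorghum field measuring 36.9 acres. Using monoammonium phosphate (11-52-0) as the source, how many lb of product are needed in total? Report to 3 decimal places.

Product per acre = 179.11 / 11% = 1628.27 lb.
Total product = 1628.27 × 36.9 = 60083.2636 lb.

60083.264 lb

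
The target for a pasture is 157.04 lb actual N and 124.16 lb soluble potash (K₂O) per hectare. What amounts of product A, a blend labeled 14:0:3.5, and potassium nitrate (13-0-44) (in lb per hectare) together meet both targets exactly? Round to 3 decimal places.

928.252 lb product A, 208.344 lb potassium nitrate

With a, b = lb per hectare of product A and potassium nitrate:
N: 0.14·a + 0.13·b = 157.04
K₂O: 0.035·a + 0.44·b = 124.16
Solving simultaneously: a = 928.2524, b = 208.3436.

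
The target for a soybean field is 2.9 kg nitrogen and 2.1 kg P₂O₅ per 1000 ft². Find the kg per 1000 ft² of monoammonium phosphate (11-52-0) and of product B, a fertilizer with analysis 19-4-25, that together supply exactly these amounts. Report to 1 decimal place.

Let a = kg of monoammonium phosphate, b = kg of product B (per 1000 ft²).
N: 0.11·a + 0.19·b = 2.9
P₂O₅: 0.52·a + 0.04·b = 2.1
Eliminate b: (row1) − 0.19/0.04·(row2) → -2.36·a = -7.075, so a = 2.99788.
Then b = (2.1 − 0.52·2.99788) / 0.04 = 13.5275.

3.0 kg monoammonium phosphate, 13.5 kg product B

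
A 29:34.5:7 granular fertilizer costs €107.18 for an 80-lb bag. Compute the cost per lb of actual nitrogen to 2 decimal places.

N in bag = 80 × 29% = 23.2 lb.
Cost per lb N = €107.18 / 23.2 = €4.6198.

€4.62 per lb N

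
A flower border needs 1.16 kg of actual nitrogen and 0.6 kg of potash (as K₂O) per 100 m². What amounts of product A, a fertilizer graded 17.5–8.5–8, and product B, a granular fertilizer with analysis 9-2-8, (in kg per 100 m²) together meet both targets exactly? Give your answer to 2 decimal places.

5.71 kg product A, 1.79 kg product B

Let a = kg of product A, b = kg of product B (per 100 m²).
N: 0.175·a + 0.09·b = 1.16
K₂O: 0.08·a + 0.08·b = 0.6
Solving simultaneously: a = 5.70588, b = 1.79412.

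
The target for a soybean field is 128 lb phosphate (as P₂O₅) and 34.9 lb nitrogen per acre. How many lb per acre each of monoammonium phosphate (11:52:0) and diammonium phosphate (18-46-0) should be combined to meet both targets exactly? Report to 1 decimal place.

Let a = lb of monoammonium phosphate, b = lb of diammonium phosphate (per acre).
P₂O₅: 0.52·a + 0.46·b = 128
N: 0.11·a + 0.18·b = 34.9
Solving simultaneously: a = 162.465, b = 94.6047.

162.5 lb monoammonium phosphate, 94.6 lb diammonium phosphate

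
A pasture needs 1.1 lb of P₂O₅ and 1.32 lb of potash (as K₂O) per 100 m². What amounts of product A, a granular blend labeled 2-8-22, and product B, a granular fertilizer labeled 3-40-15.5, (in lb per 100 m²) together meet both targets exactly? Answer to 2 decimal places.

4.73 lb product A, 1.80 lb product B

Let a = lb of product A, b = lb of product B (per 100 m²).
P₂O₅: 0.08·a + 0.4·b = 1.1
K₂O: 0.22·a + 0.155·b = 1.32
Eliminate b: (row1) − 0.4/0.155·(row2) → -0.487742·a = -2.30645, so a = 4.72884.
Then b = (1.32 − 0.22·4.72884) / 0.155 = 1.80423.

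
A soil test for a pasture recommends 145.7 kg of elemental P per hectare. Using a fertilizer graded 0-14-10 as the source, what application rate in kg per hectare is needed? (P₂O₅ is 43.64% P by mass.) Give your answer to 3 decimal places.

2384.772 kg of product per hectare

As P₂O₅: 145.7 / 0.4364 = 333.868 kg per hectare.
Product per hectare = 333.868 / 14% = 2384.7715 kg.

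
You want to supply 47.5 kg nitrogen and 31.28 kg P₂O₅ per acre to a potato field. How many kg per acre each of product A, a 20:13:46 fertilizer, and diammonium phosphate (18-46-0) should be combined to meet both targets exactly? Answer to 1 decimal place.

Let a = kg of product A, b = kg of diammonium phosphate (per acre).
N: 0.2·a + 0.18·b = 47.5
P₂O₅: 0.13·a + 0.46·b = 31.28
Eliminate b: (row1) − 0.18/0.46·(row2) → 0.14913·a = 35.26, so a = 236.437.
Then b = (31.28 − 0.13·236.437) / 0.46 = 1.18076.

236.4 kg product A, 1.2 kg diammonium phosphate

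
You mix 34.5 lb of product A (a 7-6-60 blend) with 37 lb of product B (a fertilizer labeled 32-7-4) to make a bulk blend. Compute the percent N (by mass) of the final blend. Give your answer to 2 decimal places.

19.94% N

Total mass = 34.5 + 37 = 71.5 lb.
N mass = 7%×34.5 + 32%×37 = 14.255 lb.
% N = 14.255 / 71.5 = 19.9371%.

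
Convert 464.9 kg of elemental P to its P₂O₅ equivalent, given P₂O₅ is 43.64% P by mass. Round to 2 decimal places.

1065.31 kg P₂O₅

P₂O₅ = 464.9 / 0.4364 = 1065.307 kg.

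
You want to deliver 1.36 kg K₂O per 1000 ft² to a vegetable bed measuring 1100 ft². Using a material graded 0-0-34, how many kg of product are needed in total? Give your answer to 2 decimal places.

4.40 kg

Product per 1000 ft² = 1.36 / 34% = 4 kg.
Total product = 4 × 1100 / 1000 = 4.4 kg.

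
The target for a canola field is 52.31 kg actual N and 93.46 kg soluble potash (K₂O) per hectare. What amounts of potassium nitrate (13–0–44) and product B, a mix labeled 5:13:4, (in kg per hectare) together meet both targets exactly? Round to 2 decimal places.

Let a = kg of potassium nitrate, b = kg of product B (per hectare).
N: 0.13·a + 0.05·b = 52.31
K₂O: 0.44·a + 0.04·b = 93.46
Solving simultaneously: a = 153.607, b = 646.821.

153.61 kg potassium nitrate, 646.82 kg product B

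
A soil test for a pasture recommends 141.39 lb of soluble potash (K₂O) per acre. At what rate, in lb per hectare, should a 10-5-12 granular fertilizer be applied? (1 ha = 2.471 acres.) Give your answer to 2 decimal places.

Product per acre = 141.39 / 12% = 1178.25 lb.
Convert to per hectare: 1178.25 × 2.471 = 2911.456 lb.

2911.46 lb of product per hectare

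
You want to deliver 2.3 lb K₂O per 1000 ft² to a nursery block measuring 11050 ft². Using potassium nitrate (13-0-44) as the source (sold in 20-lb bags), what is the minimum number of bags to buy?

3 bags

Product per 1000 ft² = 2.3 / 44% = 5.22727 lb.
Total product = 5.22727 × 11050 / 1000 = 57.7614 lb.
Bags = ⌈57.7614 / 20⌉ = 3.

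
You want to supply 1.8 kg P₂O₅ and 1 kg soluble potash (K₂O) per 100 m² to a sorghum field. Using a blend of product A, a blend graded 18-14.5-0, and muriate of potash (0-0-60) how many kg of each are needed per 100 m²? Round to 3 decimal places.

12.414 kg product A, 1.667 kg muriate of potash

Per-100 m² balance (a = product A, b = muriate of potash):
P₂O₅: 0.145·a + 0·b = 1.8
K₂O: 0·a + 0.6·b = 1
Solving simultaneously: a = 12.4138, b = 1.66667.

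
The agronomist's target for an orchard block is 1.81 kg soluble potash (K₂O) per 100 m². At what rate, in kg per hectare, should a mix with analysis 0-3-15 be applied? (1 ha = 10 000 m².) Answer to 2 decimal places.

1206.67 kg of product per hectare

Product per 100 m² = 1.81 / 15% = 12.0667 kg.
Convert to per hectare: 12.0667 × 100 = 1206.667 kg.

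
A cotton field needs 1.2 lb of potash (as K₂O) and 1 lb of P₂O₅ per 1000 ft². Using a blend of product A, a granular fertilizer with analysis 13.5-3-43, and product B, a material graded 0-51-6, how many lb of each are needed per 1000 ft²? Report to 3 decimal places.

2.538 lb product A, 1.811 lb product B

With a, b = lb per 1000 ft² of product A and product B:
K₂O: 0.43·a + 0.06·b = 1.2
P₂O₅: 0.03·a + 0.51·b = 1
Eliminate b: (row1) − 0.06/0.51·(row2) → 0.426471·a = 1.08235, so a = 2.53793.
Then b = (1 − 0.03·2.53793) / 0.51 = 1.81149.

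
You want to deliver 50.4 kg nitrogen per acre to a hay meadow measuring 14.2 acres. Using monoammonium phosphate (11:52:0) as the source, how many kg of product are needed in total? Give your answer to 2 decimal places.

Product per acre = 50.4 / 11% = 458.182 kg.
Total product = 458.182 × 14.2 = 6506.182 kg.

6506.18 kg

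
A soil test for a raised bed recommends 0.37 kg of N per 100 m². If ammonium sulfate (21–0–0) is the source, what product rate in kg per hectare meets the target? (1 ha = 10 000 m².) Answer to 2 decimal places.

Product per 100 m² = 0.37 / 21% = 1.7619 kg.
Convert to per hectare: 1.7619 × 100 = 176.1905 kg.

176.19 kg of product per hectare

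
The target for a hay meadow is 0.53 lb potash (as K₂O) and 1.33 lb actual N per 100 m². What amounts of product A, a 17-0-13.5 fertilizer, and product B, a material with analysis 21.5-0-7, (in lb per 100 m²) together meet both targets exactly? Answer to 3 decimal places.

Per-100 m² balance (a = product A, b = product B):
K₂O: 0.135·a + 0.07·b = 0.53
N: 0.17·a + 0.215·b = 1.33
Eliminate b: (row1) − 0.07/0.215·(row2) → 0.0796512·a = 0.0969767, so a = 1.21752.
Then b = (1.33 − 0.17·1.21752) / 0.215 = 5.22336.

1.218 lb product A, 5.223 lb product B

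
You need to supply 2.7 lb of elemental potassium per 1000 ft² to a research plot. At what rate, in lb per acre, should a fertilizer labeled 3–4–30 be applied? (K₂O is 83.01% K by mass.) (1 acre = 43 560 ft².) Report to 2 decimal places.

As K₂O: 2.7 / 0.8301 = 3.25262 lb per 1000 ft².
Product per 1000 ft² = 3.25262 / 30% = 10.8421 lb.
Convert to per acre: 10.8421 × 43.56 = 472.2804 lb.

472.28 lb of product per acre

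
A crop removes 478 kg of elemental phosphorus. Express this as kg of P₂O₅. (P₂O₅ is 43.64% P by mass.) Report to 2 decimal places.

P₂O₅ = 478 / 0.4364 = 1095.325 kg.

1095.33 kg P₂O₅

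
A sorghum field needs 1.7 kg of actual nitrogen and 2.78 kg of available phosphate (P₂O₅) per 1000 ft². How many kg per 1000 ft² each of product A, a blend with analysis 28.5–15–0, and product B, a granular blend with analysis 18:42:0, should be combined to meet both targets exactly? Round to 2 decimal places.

Let a = kg of product A, b = kg of product B (per 1000 ft²).
N: 0.285·a + 0.18·b = 1.7
P₂O₅: 0.15·a + 0.42·b = 2.78
From row1: a = (1.7 − 0.18·b) / 0.285.
Into row2: 0.15·(1.7 − 0.18·b)/0.285 + 0.42·b = 2.78 → b = 5.79612, a = 2.30421.

2.30 kg product A, 5.80 kg product B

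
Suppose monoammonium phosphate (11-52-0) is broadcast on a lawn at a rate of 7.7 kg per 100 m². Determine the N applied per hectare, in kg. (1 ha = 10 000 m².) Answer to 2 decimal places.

84.70 kg N per hectare

nitrogen per 100 m² = 7.7 × 11% = 0.847 kg.
Convert to per hectare: 0.847 × 100 = 84.7 kg.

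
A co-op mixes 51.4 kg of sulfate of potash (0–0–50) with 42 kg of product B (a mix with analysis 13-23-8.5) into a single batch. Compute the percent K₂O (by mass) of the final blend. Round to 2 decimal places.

Total mass = 51.4 + 42 = 93.4 kg.
K₂O mass = 50%×51.4 + 8.5%×42 = 29.27 kg.
% K₂O = 29.27 / 93.4 = 31.3383%.

31.34% K₂O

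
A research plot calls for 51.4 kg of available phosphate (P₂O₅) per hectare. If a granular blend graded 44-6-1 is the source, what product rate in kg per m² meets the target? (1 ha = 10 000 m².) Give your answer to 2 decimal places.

Product per hectare = 51.4 / 6% = 856.667 kg.
Convert to per m²: 856.667 × 0.0001 = 0.0856667 kg.

0.09 kg of product per sq m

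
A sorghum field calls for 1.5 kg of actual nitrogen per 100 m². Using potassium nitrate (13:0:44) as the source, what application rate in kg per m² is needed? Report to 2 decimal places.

Product per 100 m² = 1.5 / 13% = 11.5385 kg.
Convert to per m²: 11.5385 × 0.01 = 0.115385 kg.

0.12 kg of product per sq m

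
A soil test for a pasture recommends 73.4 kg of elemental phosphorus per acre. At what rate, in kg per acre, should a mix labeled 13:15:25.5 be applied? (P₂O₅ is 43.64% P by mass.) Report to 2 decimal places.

As P₂O₅: 73.4 / 0.4364 = 168.194 kg per acre.
Product per acre = 168.194 / 15% = 1121.295 kg.

1121.30 kg of product per acre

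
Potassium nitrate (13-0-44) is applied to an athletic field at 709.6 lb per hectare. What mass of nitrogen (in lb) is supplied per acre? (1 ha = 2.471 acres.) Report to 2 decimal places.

37.33 lb N per acre

nitrogen per hectare = 709.6 × 13% = 92.248 lb.
Convert to per acre: 92.248 × 0.404694 = 37.3323 lb.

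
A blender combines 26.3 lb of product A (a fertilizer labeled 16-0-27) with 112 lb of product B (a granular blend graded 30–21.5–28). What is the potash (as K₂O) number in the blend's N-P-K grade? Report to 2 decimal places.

Total mass = 26.3 + 112 = 138.3 lb.
K₂O mass = 27%×26.3 + 28%×112 = 38.461 lb.
% K₂O = 38.461 / 138.3 = 27.8098%.

27.81% K₂O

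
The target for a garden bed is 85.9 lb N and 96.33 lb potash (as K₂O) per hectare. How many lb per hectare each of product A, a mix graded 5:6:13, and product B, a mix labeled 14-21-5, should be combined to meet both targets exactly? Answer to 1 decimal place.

Per-hectare balance (a = product A, b = product B):
N: 0.05·a + 0.14·b = 85.9
K₂O: 0.13·a + 0.05·b = 96.33
Solving simultaneously: a = 585.427, b = 404.49.

585.4 lb product A, 404.5 lb product B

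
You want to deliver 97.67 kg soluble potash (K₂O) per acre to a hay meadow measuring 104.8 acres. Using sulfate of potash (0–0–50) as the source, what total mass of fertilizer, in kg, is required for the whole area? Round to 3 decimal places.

20471.632 kg

Product per acre = 97.67 / 50% = 195.34 kg.
Total product = 195.34 × 104.8 = 20471.632 kg.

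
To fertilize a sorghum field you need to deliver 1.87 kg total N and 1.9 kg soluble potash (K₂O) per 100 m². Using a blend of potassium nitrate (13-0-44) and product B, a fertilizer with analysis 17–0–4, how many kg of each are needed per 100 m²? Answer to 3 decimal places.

3.566 kg potassium nitrate, 8.273 kg product B

Let a = kg of potassium nitrate, b = kg of product B (per 100 m²).
N: 0.13·a + 0.17·b = 1.87
K₂O: 0.44·a + 0.04·b = 1.9
Eliminate a: (row1) − 0.13/0.44·(row2) → 0.158182·b = 1.30864, so b = 8.27299.
Back-substitute: a = (1.87 − 0.17·8.27299) / 0.13 = 3.56609.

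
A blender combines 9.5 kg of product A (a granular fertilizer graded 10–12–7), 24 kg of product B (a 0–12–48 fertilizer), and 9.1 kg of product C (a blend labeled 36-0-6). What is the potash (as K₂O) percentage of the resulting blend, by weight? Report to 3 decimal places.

29.885% K₂O

Total mass = 9.5 + 24 + 9.1 = 42.6 kg.
K₂O mass = 7%×9.5 + 48%×24 + 6%×9.1 = 12.731 kg.
% K₂O = 12.731 / 42.6 = 29.88498%.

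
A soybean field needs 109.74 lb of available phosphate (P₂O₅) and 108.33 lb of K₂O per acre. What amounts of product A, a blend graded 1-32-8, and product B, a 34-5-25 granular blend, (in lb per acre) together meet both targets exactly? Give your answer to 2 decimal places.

289.72 lb product A, 340.61 lb product B

Per-acre balance (a = product A, b = product B):
P₂O₅: 0.32·a + 0.05·b = 109.74
K₂O: 0.08·a + 0.25·b = 108.33
Solving simultaneously: a = 289.717, b = 340.611.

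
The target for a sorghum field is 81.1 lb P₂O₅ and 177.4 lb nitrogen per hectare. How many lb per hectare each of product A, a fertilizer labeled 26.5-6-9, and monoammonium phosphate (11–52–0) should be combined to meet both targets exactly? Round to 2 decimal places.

Let a = lb of product A, b = lb of monoammonium phosphate (per hectare).
P₂O₅: 0.06·a + 0.52·b = 81.1
N: 0.265·a + 0.11·b = 177.4
From row1: a = (81.1 − 0.52·b) / 0.06.
Into row2: 0.265·(81.1 − 0.52·b)/0.06 + 0.11·b = 177.4 → b = 82.6791, a = 635.114.

635.11 lb product A, 82.68 lb monoammonium phosphate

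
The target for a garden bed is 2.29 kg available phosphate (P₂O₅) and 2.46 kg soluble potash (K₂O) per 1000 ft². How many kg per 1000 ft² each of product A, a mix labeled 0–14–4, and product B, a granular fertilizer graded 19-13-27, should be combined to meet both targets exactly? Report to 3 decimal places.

Let a = kg of product A, b = kg of product B (per 1000 ft²).
P₂O₅: 0.14·a + 0.13·b = 2.29
K₂O: 0.04·a + 0.27·b = 2.46
Solving simultaneously: a = 9.15644, b = 7.7546.

9.156 kg product A, 7.755 kg product B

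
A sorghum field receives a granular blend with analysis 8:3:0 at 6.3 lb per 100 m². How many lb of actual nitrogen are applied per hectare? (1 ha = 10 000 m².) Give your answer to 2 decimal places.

nitrogen per 100 m² = 6.3 × 8% = 0.504 lb.
Convert to per hectare: 0.504 × 100 = 50.4 lb.

50.40 lb N per hectare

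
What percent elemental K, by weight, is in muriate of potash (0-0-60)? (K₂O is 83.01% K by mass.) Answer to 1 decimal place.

49.8% K

%K = 60 × 0.8301 = 49.806%.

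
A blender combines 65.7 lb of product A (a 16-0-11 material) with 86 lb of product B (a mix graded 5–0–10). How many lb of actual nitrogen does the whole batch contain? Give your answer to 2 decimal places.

N mass = 16%×65.7 + 5%×86 = 14.812 lb.

14.81 lb N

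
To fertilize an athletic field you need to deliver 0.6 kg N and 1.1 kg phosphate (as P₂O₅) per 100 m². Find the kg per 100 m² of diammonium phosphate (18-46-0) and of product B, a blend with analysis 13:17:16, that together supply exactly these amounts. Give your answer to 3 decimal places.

Let a = kg of diammonium phosphate, b = kg of product B (per 100 m²).
N: 0.18·a + 0.13·b = 0.6
P₂O₅: 0.46·a + 0.17·b = 1.1
From row1: a = (0.6 − 0.13·b) / 0.18.
Into row2: 0.46·(0.6 − 0.13·b)/0.18 + 0.17·b = 1.1 → b = 2.67123, a = 1.40411.

1.404 kg diammonium phosphate, 2.671 kg product B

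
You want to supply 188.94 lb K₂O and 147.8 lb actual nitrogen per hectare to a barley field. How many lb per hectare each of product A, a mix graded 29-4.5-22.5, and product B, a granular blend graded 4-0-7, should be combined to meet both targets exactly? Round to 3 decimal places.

246.761 lb product A, 1905.982 lb product B

Per-hectare balance (a = product A, b = product B):
K₂O: 0.225·a + 0.07·b = 188.94
N: 0.29·a + 0.04·b = 147.8
Eliminate a: (row1) − 0.225/0.29·(row2) → 0.0389655·b = 74.2676, so b = 1905.9823.
Back-substitute: a = (188.94 − 0.07·1905.9823) / 0.225 = 246.7611.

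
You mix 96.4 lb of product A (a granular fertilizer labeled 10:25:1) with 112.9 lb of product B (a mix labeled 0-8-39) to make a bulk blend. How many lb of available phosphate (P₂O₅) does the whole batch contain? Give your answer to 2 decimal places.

33.13 lb P₂O₅

P₂O₅ mass = 25%×96.4 + 8%×112.9 = 33.132 lb.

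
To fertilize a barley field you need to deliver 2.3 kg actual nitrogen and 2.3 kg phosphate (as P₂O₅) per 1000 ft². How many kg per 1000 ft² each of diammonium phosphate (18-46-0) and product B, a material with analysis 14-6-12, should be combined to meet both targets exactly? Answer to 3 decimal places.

Let a = kg of diammonium phosphate, b = kg of product B (per 1000 ft²).
N: 0.18·a + 0.14·b = 2.3
P₂O₅: 0.46·a + 0.06·b = 2.3
From row1: a = (2.3 − 0.14·b) / 0.18.
Into row2: 0.46·(2.3 − 0.14·b)/0.18 + 0.06·b = 2.3 → b = 12.0149, a = 3.43284.

3.433 kg diammonium phosphate, 12.015 kg product B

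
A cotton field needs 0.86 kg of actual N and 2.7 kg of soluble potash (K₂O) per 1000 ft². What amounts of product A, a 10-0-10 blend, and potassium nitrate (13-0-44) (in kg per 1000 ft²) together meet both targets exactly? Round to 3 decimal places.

Let a = kg of product A, b = kg of potassium nitrate (per 1000 ft²).
N: 0.1·a + 0.13·b = 0.86
K₂O: 0.1·a + 0.44·b = 2.7
Solving simultaneously: a = 0.883871, b = 5.93548.

0.884 kg product A, 5.935 kg potassium nitrate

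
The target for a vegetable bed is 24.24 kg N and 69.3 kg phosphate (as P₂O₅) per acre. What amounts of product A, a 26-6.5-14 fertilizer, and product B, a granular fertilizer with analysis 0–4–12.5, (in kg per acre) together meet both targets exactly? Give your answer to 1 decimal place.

With a, b = kg per acre of product A and product B:
N: 0.26·a + 0·b = 24.24
P₂O₅: 0.065·a + 0.04·b = 69.3
Eliminate b: (row1) − 0/0.04·(row2) → 0.26·a = 24.24, so a = 93.2308.
Then b = (69.3 − 0.065·93.2308) / 0.04 = 1581.

93.2 kg product A, 1581.0 kg product B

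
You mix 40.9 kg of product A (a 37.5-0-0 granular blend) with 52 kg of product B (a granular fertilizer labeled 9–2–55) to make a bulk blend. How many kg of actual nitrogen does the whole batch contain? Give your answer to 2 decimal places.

20.02 kg N

N mass = 37.5%×40.9 + 9%×52 = 20.0175 kg.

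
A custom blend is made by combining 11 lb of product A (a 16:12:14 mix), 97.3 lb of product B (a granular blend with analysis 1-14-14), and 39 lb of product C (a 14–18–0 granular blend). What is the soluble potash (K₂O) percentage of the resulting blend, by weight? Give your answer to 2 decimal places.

10.29% K₂O

Total mass = 11 + 97.3 + 39 = 147.3 lb.
K₂O mass = 14%×11 + 14%×97.3 + 0%×39 = 15.162 lb.
% K₂O = 15.162 / 147.3 = 10.2933%.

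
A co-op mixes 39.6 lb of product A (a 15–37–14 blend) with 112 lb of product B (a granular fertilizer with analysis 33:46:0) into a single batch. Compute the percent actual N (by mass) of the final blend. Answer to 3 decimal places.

Total mass = 39.6 + 112 = 151.6 lb.
N mass = 15%×39.6 + 33%×112 = 42.9 lb.
% N = 42.9 / 151.6 = 28.2982%.

28.298% N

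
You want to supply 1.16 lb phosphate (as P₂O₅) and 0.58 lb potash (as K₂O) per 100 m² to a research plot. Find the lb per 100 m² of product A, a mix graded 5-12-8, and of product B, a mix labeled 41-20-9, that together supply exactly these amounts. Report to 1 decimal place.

2.2 lb product A, 4.5 lb product B

Per-100 m² balance (a = product A, b = product B):
P₂O₅: 0.12·a + 0.2·b = 1.16
K₂O: 0.08·a + 0.09·b = 0.58
Eliminate a: (row1) − 0.12/0.08·(row2) → 0.065·b = 0.29, so b = 4.46154.
Back-substitute: a = (1.16 − 0.2·4.46154) / 0.12 = 2.23077.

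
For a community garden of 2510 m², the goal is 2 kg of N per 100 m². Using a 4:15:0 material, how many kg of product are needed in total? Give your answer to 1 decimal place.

Product per 100 m² = 2 / 4% = 50 kg.
Total product = 50 × 2510 / 100 = 1255 kg.

1255.0 kg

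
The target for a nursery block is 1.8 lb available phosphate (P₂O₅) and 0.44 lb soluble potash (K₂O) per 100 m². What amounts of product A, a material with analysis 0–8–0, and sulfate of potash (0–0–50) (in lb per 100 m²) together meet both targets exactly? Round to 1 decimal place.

With a, b = lb per 100 m² of product A and sulfate of potash:
P₂O₅: 0.08·a + 0·b = 1.8
K₂O: 0·a + 0.5·b = 0.44
Solving simultaneously: a = 22.5, b = 0.88.

22.5 lb product A, 0.9 lb sulfate of potash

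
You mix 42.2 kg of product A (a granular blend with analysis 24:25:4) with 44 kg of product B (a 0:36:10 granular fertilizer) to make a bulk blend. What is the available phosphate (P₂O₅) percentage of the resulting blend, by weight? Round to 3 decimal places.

Total mass = 42.2 + 44 = 86.2 kg.
P₂O₅ mass = 25%×42.2 + 36%×44 = 26.39 kg.
% P₂O₅ = 26.39 / 86.2 = 30.6148%.

30.615% P₂O₅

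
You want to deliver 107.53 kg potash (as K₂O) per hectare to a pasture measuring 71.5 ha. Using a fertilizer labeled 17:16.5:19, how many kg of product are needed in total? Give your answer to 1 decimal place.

Product per hectare = 107.53 / 19% = 565.947 kg.
Total product = 565.947 × 71.5 = 40465.24 kg.

40465.2 kg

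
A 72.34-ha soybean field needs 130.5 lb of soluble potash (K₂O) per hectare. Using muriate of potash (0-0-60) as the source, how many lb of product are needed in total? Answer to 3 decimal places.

Product per hectare = 130.5 / 60% = 217.5 lb.
Total product = 217.5 × 72.34 = 15733.95 lb.

15733.950 lb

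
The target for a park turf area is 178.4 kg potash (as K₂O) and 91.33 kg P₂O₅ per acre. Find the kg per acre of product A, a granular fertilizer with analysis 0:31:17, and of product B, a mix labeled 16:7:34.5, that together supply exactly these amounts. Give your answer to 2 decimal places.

With a, b = kg per acre of product A and product B:
K₂O: 0.17·a + 0.345·b = 178.4
P₂O₅: 0.31·a + 0.07·b = 91.33
From row1: a = (178.4 − 0.345·b) / 0.17.
Into row2: 0.31·(178.4 − 0.345·b)/0.17 + 0.07·b = 91.33 → b = 418.494, a = 200.114.

200.11 kg product A, 418.49 kg product B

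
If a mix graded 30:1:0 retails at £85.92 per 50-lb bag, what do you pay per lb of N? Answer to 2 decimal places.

£5.73 per lb N

N in bag = 50 × 30% = 15 lb.
Cost per lb N = £85.92 / 15 = £5.7280.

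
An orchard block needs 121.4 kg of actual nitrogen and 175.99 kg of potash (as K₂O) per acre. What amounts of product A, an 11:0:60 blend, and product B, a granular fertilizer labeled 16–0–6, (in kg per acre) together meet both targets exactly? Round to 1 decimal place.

233.5 kg product A, 598.2 kg product B

Per-acre balance (a = product A, b = product B):
N: 0.11·a + 0.16·b = 121.4
K₂O: 0.6·a + 0.06·b = 175.99
Eliminate b: (row1) − 0.16/0.06·(row2) → -1.49·a = -347.907, so a = 233.494.
Then b = (175.99 − 0.6·233.494) / 0.06 = 598.223.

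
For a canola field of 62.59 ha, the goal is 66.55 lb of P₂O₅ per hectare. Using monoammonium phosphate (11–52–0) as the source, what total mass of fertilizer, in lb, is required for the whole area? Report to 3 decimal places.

8010.316 lb

Product per hectare = 66.55 / 52% = 127.981 lb.
Total product = 127.981 × 62.59 = 8010.3163 lb.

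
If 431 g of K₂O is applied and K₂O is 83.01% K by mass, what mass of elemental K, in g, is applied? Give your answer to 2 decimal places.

357.77 g K

K = 431 × 0.8301 = 357.773 g.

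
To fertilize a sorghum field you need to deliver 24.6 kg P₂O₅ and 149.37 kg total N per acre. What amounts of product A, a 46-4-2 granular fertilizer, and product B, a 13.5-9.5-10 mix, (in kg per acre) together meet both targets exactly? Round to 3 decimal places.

With a, b = kg per acre of product A and product B:
P₂O₅: 0.04·a + 0.095·b = 24.6
N: 0.46·a + 0.135·b = 149.37
Eliminate b: (row1) − 0.095/0.135·(row2) → -0.283704·a = -80.5122, so a = 283.7898.
Then b = (149.37 − 0.46·283.7898) / 0.135 = 139.4569.

283.790 kg product A, 139.457 kg product B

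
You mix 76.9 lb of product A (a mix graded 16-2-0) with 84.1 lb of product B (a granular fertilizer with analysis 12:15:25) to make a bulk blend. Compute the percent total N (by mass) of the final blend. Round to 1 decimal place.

13.9% N

Total mass = 76.9 + 84.1 = 161 lb.
N mass = 16%×76.9 + 12%×84.1 = 22.396 lb.
% N = 22.396 / 161 = 13.9106%.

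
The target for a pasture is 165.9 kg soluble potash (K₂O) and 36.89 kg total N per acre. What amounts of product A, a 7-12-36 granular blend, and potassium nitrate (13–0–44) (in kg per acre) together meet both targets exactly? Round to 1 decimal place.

With a, b = kg per acre of product A and potassium nitrate:
K₂O: 0.36·a + 0.44·b = 165.9
N: 0.07·a + 0.13·b = 36.89
Eliminate b: (row1) − 0.44/0.13·(row2) → 0.123077·a = 41.0415, so a = 333.463.
Then b = (36.89 − 0.07·333.463) / 0.13 = 104.212.

333.5 kg product A, 104.2 kg potassium nitrate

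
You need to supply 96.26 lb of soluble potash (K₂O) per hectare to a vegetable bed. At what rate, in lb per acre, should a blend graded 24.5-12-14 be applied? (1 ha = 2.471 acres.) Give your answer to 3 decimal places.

Product per hectare = 96.26 / 14% = 687.571 lb.
Convert to per acre: 687.571 × 0.404694 = 278.2563 lb.

278.256 lb of product per acre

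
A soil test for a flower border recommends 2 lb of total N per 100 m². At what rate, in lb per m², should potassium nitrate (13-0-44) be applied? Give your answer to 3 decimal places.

Product per 100 m² = 2 / 13% = 15.3846 lb.
Convert to per m²: 15.3846 × 0.01 = 0.153846 lb.

0.154 lb of product per sq m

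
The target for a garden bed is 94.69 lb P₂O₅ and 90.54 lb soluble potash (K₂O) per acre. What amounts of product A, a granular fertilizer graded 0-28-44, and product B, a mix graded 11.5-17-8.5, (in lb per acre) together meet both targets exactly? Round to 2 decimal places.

143.98 lb product A, 319.85 lb product B

Per-acre balance (a = product A, b = product B):
P₂O₅: 0.28·a + 0.17·b = 94.69
K₂O: 0.44·a + 0.085·b = 90.54
Eliminate b: (row1) − 0.17/0.085·(row2) → -0.6·a = -86.39, so a = 143.983.
Then b = (90.54 − 0.44·143.983) / 0.085 = 319.851.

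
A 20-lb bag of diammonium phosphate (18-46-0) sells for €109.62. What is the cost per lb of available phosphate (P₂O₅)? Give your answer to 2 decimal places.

P₂O₅ in bag = 20 × 46% = 9.2 lb.
Cost per lb P₂O₅ = €109.62 / 9.2 = €11.9152.

€11.92 per lb P₂O₅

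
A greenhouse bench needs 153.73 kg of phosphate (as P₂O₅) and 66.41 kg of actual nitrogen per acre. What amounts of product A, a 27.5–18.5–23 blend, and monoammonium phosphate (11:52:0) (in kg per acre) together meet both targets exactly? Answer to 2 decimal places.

143.68 kg product A, 244.52 kg monoammonium phosphate

Let a = kg of product A, b = kg of monoammonium phosphate (per acre).
P₂O₅: 0.185·a + 0.52·b = 153.73
N: 0.275·a + 0.11·b = 66.41
Solving simultaneously: a = 143.684, b = 244.516.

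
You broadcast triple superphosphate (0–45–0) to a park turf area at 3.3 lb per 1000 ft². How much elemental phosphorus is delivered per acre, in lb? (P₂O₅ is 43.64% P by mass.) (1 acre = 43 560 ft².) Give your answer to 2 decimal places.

28.23 lb P per acre

P₂O₅ per 1000 ft² = 3.3 × 45% = 1.485 lb.
Elemental P = 1.485 × 0.4364 = 0.648054 lb per 1000 ft².
Convert to per acre: 0.648054 × 43.56 = 28.2292 lb.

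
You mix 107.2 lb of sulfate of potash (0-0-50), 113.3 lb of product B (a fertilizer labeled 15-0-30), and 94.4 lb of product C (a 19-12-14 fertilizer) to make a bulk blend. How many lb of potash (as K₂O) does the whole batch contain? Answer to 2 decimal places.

100.81 lb K₂O

K₂O mass = 50%×107.2 + 30%×113.3 + 14%×94.4 = 100.806 lb.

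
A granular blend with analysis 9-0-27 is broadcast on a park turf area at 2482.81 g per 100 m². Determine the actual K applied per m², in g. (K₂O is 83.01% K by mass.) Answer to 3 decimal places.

K₂O per 100 m² = 2482.81 × 27% = 670.359 g.
Elemental K = 670.359 × 0.8301 = 556.465 g per 100 m².
Convert to per m²: 556.465 × 0.01 = 5.56465 g.

5.565 g K per sq m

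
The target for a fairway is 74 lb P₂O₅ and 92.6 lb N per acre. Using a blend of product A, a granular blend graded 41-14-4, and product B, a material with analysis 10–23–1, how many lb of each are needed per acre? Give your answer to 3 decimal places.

173.076 lb product A, 216.389 lb product B

With a, b = lb per acre of product A and product B:
P₂O₅: 0.14·a + 0.23·b = 74
N: 0.41·a + 0.1·b = 92.6
Solving simultaneously: a = 173.07597, b = 216.3885.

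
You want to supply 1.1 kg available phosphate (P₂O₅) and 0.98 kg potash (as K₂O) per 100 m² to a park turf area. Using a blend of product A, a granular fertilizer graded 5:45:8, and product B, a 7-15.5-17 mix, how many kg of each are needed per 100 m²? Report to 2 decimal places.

0.55 kg product A, 5.51 kg product B

Per-100 m² balance (a = product A, b = product B):
P₂O₅: 0.45·a + 0.155·b = 1.1
K₂O: 0.08·a + 0.17·b = 0.98
Solving simultaneously: a = 0.547582, b = 5.50702.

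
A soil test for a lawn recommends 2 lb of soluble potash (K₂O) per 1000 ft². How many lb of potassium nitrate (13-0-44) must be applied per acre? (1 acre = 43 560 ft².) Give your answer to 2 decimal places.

Product per 1000 ft² = 2 / 44% = 4.54545 lb.
Convert to per acre: 4.54545 × 43.56 = 198 lb.

198.00 lb of product per acre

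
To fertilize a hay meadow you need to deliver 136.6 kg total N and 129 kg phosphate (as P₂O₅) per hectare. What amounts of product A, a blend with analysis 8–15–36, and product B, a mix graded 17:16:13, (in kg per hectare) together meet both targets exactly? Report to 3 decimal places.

Let a = kg of product A, b = kg of product B (per hectare).
N: 0.08·a + 0.17·b = 136.6
P₂O₅: 0.15·a + 0.16·b = 129
Eliminate b: (row1) − 0.17/0.16·(row2) → -0.079375·a = -0.4625, so a = 5.82677.
Then b = (129 − 0.15·5.82677) / 0.16 = 800.7874.

5.827 kg product A, 800.787 kg product B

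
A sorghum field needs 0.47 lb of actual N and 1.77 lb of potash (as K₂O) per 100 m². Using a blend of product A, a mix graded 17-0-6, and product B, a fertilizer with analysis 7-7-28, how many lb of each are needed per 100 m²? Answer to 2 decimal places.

Let a = lb of product A, b = lb of product B (per 100 m²).
N: 0.17·a + 0.07·b = 0.47
K₂O: 0.06·a + 0.28·b = 1.77
Eliminate b: (row1) − 0.07/0.28·(row2) → 0.155·a = 0.0275, so a = 0.177419.
Then b = (1.77 − 0.06·0.177419) / 0.28 = 6.28341.

0.18 lb product A, 6.28 lb product B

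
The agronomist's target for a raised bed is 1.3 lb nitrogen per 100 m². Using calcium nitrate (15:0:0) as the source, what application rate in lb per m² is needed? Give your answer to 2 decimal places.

Product per 100 m² = 1.3 / 15% = 8.66667 lb.
Convert to per m²: 8.66667 × 0.01 = 0.0866667 lb.

0.09 lb of product per sq m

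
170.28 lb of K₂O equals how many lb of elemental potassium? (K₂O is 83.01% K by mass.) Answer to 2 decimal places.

141.35 lb K

K = 170.28 × 0.8301 = 141.349 lb.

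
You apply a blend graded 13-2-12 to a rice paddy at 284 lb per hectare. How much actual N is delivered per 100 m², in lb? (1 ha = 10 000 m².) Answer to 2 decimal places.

0.37 lb N per hundred sq m

nitrogen per hectare = 284 × 13% = 36.92 lb.
Convert to per 100 m²: 36.92 × 0.01 = 0.3692 lb.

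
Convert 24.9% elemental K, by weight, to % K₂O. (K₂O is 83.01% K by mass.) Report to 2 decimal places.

%K₂O = 24.9 / 0.8301 = 29.9964%.

30.00% K₂O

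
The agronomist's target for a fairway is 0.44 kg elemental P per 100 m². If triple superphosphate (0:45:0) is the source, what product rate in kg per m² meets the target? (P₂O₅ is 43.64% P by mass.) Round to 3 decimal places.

0.022 kg of product per sq m

As P₂O₅: 0.44 / 0.4364 = 1.00825 kg per 100 m².
Product per 100 m² = 1.00825 / 45% = 2.24055 kg.
Convert to per m²: 2.24055 × 0.01 = 0.0224055 kg.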